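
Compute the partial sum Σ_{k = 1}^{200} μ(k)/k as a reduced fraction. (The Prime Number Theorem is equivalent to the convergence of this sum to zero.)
Σ μ(k)/k = -2525956533029285906333379660693655000208391328320024740655748842764916179604407/82104442544036437402623148487682251333557860946353167843084552367036963538575798

Values of μ(k) for 1 ≤ k ≤ 200: μ(1) = 1, μ(2) = -1, μ(3) = -1, μ(5) = -1, μ(6) = 1, μ(7) = -1, μ(10) = 1, μ(11) = -1, μ(13) = -1, μ(14) = 1, μ(15) = 1, μ(17) = -1, μ(19) = -1, μ(21) = 1, μ(22) = 1, μ(23) = -1, μ(26) = 1, μ(29) = -1, μ(30) = -1, μ(31) = -1, μ(33) = 1, μ(34) = 1, μ(35) = 1, μ(37) = -1, μ(38) = 1, μ(39) = 1, μ(41) = -1, μ(42) = -1, μ(43) = -1, μ(46) = 1, μ(47) = -1, μ(51) = 1, μ(53) = -1, μ(55) = 1, μ(57) = 1, μ(58) = 1, μ(59) = -1, μ(61) = -1, μ(62) = 1, μ(65) = 1, μ(66) = -1, μ(67) = -1, μ(69) = 1, μ(70) = -1, μ(71) = -1, μ(73) = -1, μ(74) = 1, μ(77) = 1, μ(78) = -1, μ(79) = -1, μ(82) = 1, μ(83) = -1, μ(85) = 1, μ(86) = 1, μ(87) = 1, μ(89) = -1, μ(91) = 1, μ(93) = 1, μ(94) = 1, μ(95) = 1, μ(97) = -1, μ(101) = -1, μ(102) = -1, μ(103) = -1, μ(105) = -1, μ(106) = 1, μ(107) = -1, μ(109) = -1, μ(110) = -1, μ(111) = 1, μ(113) = -1, μ(114) = -1, μ(115) = 1, μ(118) = 1, μ(119) = 1, μ(122) = 1, μ(123) = 1, μ(127) = -1, μ(129) = 1, μ(130) = -1, μ(131) = -1, μ(133) = 1, μ(134) = 1, μ(137) = -1, μ(138) = -1, μ(139) = -1, μ(141) = 1, μ(142) = 1, μ(143) = 1, μ(145) = 1, μ(146) = 1, μ(149) = -1, μ(151) = -1, μ(154) = -1, μ(155) = 1, μ(157) = -1, μ(158) = 1, μ(159) = 1, μ(161) = 1, μ(163) = -1, μ(165) = -1, μ(166) = 1, μ(167) = -1, μ(170) = -1, μ(173) = -1, μ(174) = -1, μ(177) = 1, μ(178) = 1, μ(179) = -1, μ(181) = -1, μ(182) = -1, μ(183) = 1, μ(185) = 1, μ(186) = -1, μ(187) = 1, μ(190) = -1, μ(191) = -1, μ(193) = -1, μ(194) = 1, μ(195) = -1, μ(197) = -1, μ(199) = -1, with μ = 0 on non-squarefree integers. Summing μ(k)/k for k where μ(k) ≠ 0 gives -2525956533029285906333379660693655000208391328320024740655748842764916179604407/82104442544036437402623148487682251333557860946353167843084552367036963538575798 ≈ -0.0308. (PNT ⟺ this sum → 0 as n → ∞.)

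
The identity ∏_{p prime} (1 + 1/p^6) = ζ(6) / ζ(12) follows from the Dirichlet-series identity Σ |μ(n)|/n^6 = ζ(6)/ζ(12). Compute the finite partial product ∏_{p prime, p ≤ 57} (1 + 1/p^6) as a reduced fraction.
∏ = 360549358903447598496102606972302575686854635195266223026920975630213276302501208168000000/354490140797970318435085924328566932610522860437094896232244152761372626351680260596056897

The primes p ≤ 57 are [2, 3, 5, 7, 11, 13, 17, 19, 23, 29, 31, 37, 41, 43, 47, 53]. For each, (1 + 1/p^6) = (p^6 + 1)/p^6. Multiplying these fractions over p ∈ [2, 3, 5, 7, 11, 13, 17, 19, 23, 29, 31, 37, 41, 43, 47, 53] gives 360549358903447598496102606972302575686854635195266223026920975630213276302501208168000000/354490140797970318435085924328566932610522860437094896232244152761372626351680260596056897. (In the limit P → ∞ this tends to ζ(6)/ζ(12).)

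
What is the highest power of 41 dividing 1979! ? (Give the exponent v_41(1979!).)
v_41(1979!) = 49

Legendre's formula: v_p(n!) = Σ_{k ≥ 1} ⌊n / p^k⌋. For p = 41, n = 1979, the terms are:
  ⌊1979/41^1⌋ = ⌊1979/41⌋ = 48
  ⌊1979/41^2⌋ = ⌊1979/1681⌋ = 1
(the next term ⌊1979/41^3⌋ = 0, terminating the sum). Summing: v_41(1979!) = 48 + 1 = 49.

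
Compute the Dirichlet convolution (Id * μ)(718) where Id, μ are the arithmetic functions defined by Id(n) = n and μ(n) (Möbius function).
(Id * μ)(718) = 358

Divisors of 718: [1, 2, 359, 718]. For each d | 718:
  d = 1: Id(1) · μ(718/1) = 1 · 1 = 1
  d = 2: Id(2) · μ(718/2) = 2 · -1 = -2
  d = 359: Id(359) · μ(718/359) = 359 · -1 = -359
  d = 718: Id(718) · μ(718/718) = 718 · 1 = 718
Summing: (Id * μ)(718) = 1 + -2 + -359 + 718 = 358.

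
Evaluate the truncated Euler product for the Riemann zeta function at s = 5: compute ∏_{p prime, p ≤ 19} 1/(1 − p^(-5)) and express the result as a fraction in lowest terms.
∏ = 995488417328655275157507375/960036697434231116505428608

The primes p ≤ 19 are [2, 3, 5, 7, 11, 13, 17, 19]. For each prime, (1 − 1/p^5)^(-1) = p^5 / (p^5 − 1). The product is (1 − 1/2^5)^(-1), (1 − 1/3^5)^(-1), (1 − 1/5^5)^(-1), (1 − 1/7^5)^(-1), (1 − 1/11^5)^(-1), (1 − 1/13^5)^(-1), (1 − 1/17^5)^(-1), (1 − 1/19^5)^(-1) = ∏ p^5 / (p^5 − 1) = 995488417328655275157507375/960036697434231116505428608.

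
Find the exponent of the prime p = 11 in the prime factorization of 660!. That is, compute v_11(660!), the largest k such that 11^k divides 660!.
v_11(660!) = 65

Legendre's formula: v_p(n!) = Σ_{k ≥ 1} ⌊n / p^k⌋. For p = 11, n = 660, the terms are:
  ⌊660/11^1⌋ = ⌊660/11⌋ = 60
  ⌊660/11^2⌋ = ⌊660/121⌋ = 5
(the next term ⌊660/11^3⌋ = 0, terminating the sum). Summing: v_11(660!) = 60 + 5 = 65.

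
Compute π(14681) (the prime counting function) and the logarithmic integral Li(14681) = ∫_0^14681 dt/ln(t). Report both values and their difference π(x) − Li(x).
π(14681) = 1718;  Li(14681) ≈ 1743.41;  π(x) − Li(x) ≈ -25.41.

Direct count of primes ≤ 14681 gives π(14681) = 1718. Numerical evaluation of the logarithmic integral gives Li(14681) ≈ 1743.41. The difference π(x) − Li(x) ≈ -25.41 is typically negative for small/moderate x (Li(x) overestimates), though Littlewood's theorem shows this sign changes infinitely often.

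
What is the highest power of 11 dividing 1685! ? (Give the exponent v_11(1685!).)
v_11(1685!) = 167

Legendre's formula: v_p(n!) = Σ_{k ≥ 1} ⌊n / p^k⌋. For p = 11, n = 1685, the terms are:
  ⌊1685/11^1⌋ = ⌊1685/11⌋ = 153
  ⌊1685/11^2⌋ = ⌊1685/121⌋ = 13
  ⌊1685/11^3⌋ = ⌊1685/1331⌋ = 1
(the next term ⌊1685/11^4⌋ = 0, terminating the sum). Summing: v_11(1685!) = 153 + 13 + 1 = 167.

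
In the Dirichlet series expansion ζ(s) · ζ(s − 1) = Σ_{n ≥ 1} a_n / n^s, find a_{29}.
σ(29) = 30

In the product (Σ m^0/m^s)(Σ k / k^s) = Σ (Σ_{d | n} d) / n^s, the coefficient of 1/n^s is σ(n) = Σ_{d | n} d. For n = 29, divisors are [1, 29]; summing: σ(29) = 30.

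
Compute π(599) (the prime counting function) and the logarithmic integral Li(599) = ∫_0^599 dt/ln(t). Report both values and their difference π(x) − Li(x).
π(599) = 109;  Li(599) ≈ 117.49;  π(x) − Li(x) ≈ -8.49.

Direct count of primes ≤ 599 gives π(599) = 109. Numerical evaluation of the logarithmic integral gives Li(599) ≈ 117.49. The difference π(x) − Li(x) ≈ -8.49 is typically negative for small/moderate x (Li(x) overestimates), though Littlewood's theorem shows this sign changes infinitely often.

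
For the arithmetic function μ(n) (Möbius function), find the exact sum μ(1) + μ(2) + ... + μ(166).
Σ_{n ≤ 166} μ(n) = 0

Compute μ(n) for each 1 ≤ n ≤ 166: μ(1) = 1, μ(2) = -1, μ(3) = -1, μ(4) = 0, μ(5) = -1, μ(6) = 1, μ(7) = -1, μ(8) = 0, μ(9) = 0, μ(10) = 1, μ(11) = -1, μ(12) = 0, μ(13) = -1, μ(14) = 1, μ(15) = 1, μ(16) = 0, μ(17) = -1, μ(18) = 0, μ(19) = -1, μ(20) = 0, μ(21) = 1, μ(22) = 1, μ(23) = -1, μ(24) = 0, μ(25) = 0, μ(26) = 1, μ(27) = 0, μ(28) = 0, μ(29) = -1, μ(30) = -1, μ(31) = -1, μ(32) = 0, μ(33) = 1, μ(34) = 1, μ(35) = 1, μ(36) = 0, μ(37) = -1, μ(38) = 1, μ(39) = 1, μ(40) = 0, μ(41) = -1, μ(42) = -1, μ(43) = -1, μ(44) = 0, μ(45) = 0, μ(46) = 1, μ(47) = -1, μ(48) = 0, μ(49) = 0, μ(50) = 0, μ(51) = 1, μ(52) = 0, μ(53) = -1, μ(54) = 0, μ(55) = 1, μ(56) = 0, μ(57) = 1, μ(58) = 1, μ(59) = -1, μ(60) = 0, μ(61) = -1, μ(62) = 1, μ(63) = 0, μ(64) = 0, μ(65) = 1, μ(66) = -1, μ(67) = -1, μ(68) = 0, μ(69) = 1, μ(70) = -1, μ(71) = -1, μ(72) = 0, μ(73) = -1, μ(74) = 1, μ(75) = 0, μ(76) = 0, μ(77) = 1, μ(78) = -1, μ(79) = -1, μ(80) = 0, μ(81) = 0, μ(82) = 1, μ(83) = -1, μ(84) = 0, μ(85) = 1, μ(86) = 1, μ(87) = 1, μ(88) = 0, μ(89) = -1, μ(90) = 0, μ(91) = 1, μ(92) = 0, μ(93) = 1, μ(94) = 1, μ(95) = 1, μ(96) = 0, μ(97) = -1, μ(98) = 0, μ(99) = 0, μ(100) = 0, μ(101) = -1, μ(102) = -1, μ(103) = -1, μ(104) = 0, μ(105) = -1, μ(106) = 1, μ(107) = -1, μ(108) = 0, μ(109) = -1, μ(110) = -1, μ(111) = 1, μ(112) = 0, μ(113) = -1, μ(114) = -1, μ(115) = 1, μ(116) = 0, μ(117) = 0, μ(118) = 1, μ(119) = 1, μ(120) = 0, μ(121) = 0, μ(122) = 1, μ(123) = 1, μ(124) = 0, μ(125) = 0, μ(126) = 0, μ(127) = -1, μ(128) = 0, μ(129) = 1, μ(130) = -1, μ(131) = -1, μ(132) = 0, μ(133) = 1, μ(134) = 1, μ(135) = 0, μ(136) = 0, μ(137) = -1, μ(138) = -1, μ(139) = -1, μ(140) = 0, μ(141) = 1, μ(142) = 1, μ(143) = 1, μ(144) = 0, μ(145) = 1, μ(146) = 1, μ(147) = 0, μ(148) = 0, μ(149) = -1, μ(150) = 0, μ(151) = -1, μ(152) = 0, μ(153) = 0, μ(154) = -1, μ(155) = 1, μ(156) = 0, μ(157) = -1, μ(158) = 1, μ(159) = 1, μ(160) = 0, μ(161) = 1, μ(162) = 0, μ(163) = -1, μ(164) = 0, μ(165) = -1, μ(166) = 1. Summing all 166 values: 0. (Mertens function M(x) = Σ_{n ≤ x} μ(n); on average M(x) should be small (PNT ⟺ M(x) = o(x)).)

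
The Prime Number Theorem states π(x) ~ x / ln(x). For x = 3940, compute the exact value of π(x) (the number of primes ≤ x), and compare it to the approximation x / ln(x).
π(3940) = 546;  x/ln(x) ≈ 475.91;  relative error ≈ 12.84%.

Directly count primes up to 3940: π(3940) = 546. The PNT approximation gives 3940/ln(3940) ≈ 3940/8.27894 ≈ 475.91. Relative error (π(x) − x/ln(x)) / π(x) ≈ 12.84%; the approximation is known to undercount slightly (Li(x) is a better estimate).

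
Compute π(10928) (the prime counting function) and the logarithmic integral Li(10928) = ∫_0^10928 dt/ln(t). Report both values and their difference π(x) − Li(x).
π(10928) = 1327;  Li(10928) ≈ 1346.40;  π(x) − Li(x) ≈ -19.40.

Direct count of primes ≤ 10928 gives π(10928) = 1327. Numerical evaluation of the logarithmic integral gives Li(10928) ≈ 1346.40. The difference π(x) − Li(x) ≈ -19.40 is typically negative for small/moderate x (Li(x) overestimates), though Littlewood's theorem shows this sign changes infinitely often.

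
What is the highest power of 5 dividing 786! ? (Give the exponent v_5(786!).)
v_5(786!) = 195

Legendre's formula: v_p(n!) = Σ_{k ≥ 1} ⌊n / p^k⌋. For p = 5, n = 786, the terms are:
  ⌊786/5^1⌋ = ⌊786/5⌋ = 157
  ⌊786/5^2⌋ = ⌊786/25⌋ = 31
  ⌊786/5^3⌋ = ⌊786/125⌋ = 6
  ⌊786/5^4⌋ = ⌊786/625⌋ = 1
(the next term ⌊786/5^5⌋ = 0, terminating the sum). Summing: v_5(786!) = 157 + 31 + 6 + 1 = 195.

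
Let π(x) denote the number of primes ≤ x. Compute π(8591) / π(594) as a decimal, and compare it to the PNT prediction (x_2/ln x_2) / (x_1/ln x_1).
π(8591)/π(594) = 1069/108 ≈ 9.8981;  PNT prediction ≈ 10.1974.

π(594) = 108 and π(8591) = 1069, so π(8591)/π(594) ≈ 9.8981. The PNT-predicted ratio is (8591/ln(8591)) / (594/ln(594)) ≈ 10.1974. The two agree to within a few percent, as expected.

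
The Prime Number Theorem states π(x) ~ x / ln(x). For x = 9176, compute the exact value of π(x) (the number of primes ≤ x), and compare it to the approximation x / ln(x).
π(9176) = 1137;  x/ln(x) ≈ 1005.66;  relative error ≈ 11.55%.

Directly count primes up to 9176: π(9176) = 1137. The PNT approximation gives 9176/ln(9176) ≈ 9176/9.12435 ≈ 1005.66. Relative error (π(x) − x/ln(x)) / π(x) ≈ 11.55%; the approximation is known to undercount slightly (Li(x) is a better estimate).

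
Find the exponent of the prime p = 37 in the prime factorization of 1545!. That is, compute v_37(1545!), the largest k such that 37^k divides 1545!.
v_37(1545!) = 42

Legendre's formula: v_p(n!) = Σ_{k ≥ 1} ⌊n / p^k⌋. For p = 37, n = 1545, the terms are:
  ⌊1545/37^1⌋ = ⌊1545/37⌋ = 41
  ⌊1545/37^2⌋ = ⌊1545/1369⌋ = 1
(the next term ⌊1545/37^3⌋ = 0, terminating the sum). Summing: v_37(1545!) = 41 + 1 = 42.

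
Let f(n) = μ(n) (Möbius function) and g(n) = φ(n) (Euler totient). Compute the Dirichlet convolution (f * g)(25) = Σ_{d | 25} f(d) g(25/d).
(μ * φ)(25) = 16

Divisors of 25: [1, 5, 25]. For each d | 25:
  d = 1: μ(1) · φ(25/1) = 1 · 20 = 20
  d = 5: μ(5) · φ(25/5) = -1 · 4 = -4
  d = 25: μ(25) · φ(25/25) = 0 · 1 = 0
Summing: (μ * φ)(25) = 20 + -4 + 0 = 16.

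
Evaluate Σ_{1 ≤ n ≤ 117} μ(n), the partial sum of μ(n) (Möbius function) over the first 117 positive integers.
Σ_{n ≤ 117} μ(n) = -5

Compute μ(n) for each 1 ≤ n ≤ 117: μ(1) = 1, μ(2) = -1, μ(3) = -1, μ(4) = 0, μ(5) = -1, μ(6) = 1, μ(7) = -1, μ(8) = 0, μ(9) = 0, μ(10) = 1, μ(11) = -1, μ(12) = 0, μ(13) = -1, μ(14) = 1, μ(15) = 1, μ(16) = 0, μ(17) = -1, μ(18) = 0, μ(19) = -1, μ(20) = 0, μ(21) = 1, μ(22) = 1, μ(23) = -1, μ(24) = 0, μ(25) = 0, μ(26) = 1, μ(27) = 0, μ(28) = 0, μ(29) = -1, μ(30) = -1, μ(31) = -1, μ(32) = 0, μ(33) = 1, μ(34) = 1, μ(35) = 1, μ(36) = 0, μ(37) = -1, μ(38) = 1, μ(39) = 1, μ(40) = 0, μ(41) = -1, μ(42) = -1, μ(43) = -1, μ(44) = 0, μ(45) = 0, μ(46) = 1, μ(47) = -1, μ(48) = 0, μ(49) = 0, μ(50) = 0, μ(51) = 1, μ(52) = 0, μ(53) = -1, μ(54) = 0, μ(55) = 1, μ(56) = 0, μ(57) = 1, μ(58) = 1, μ(59) = -1, μ(60) = 0, μ(61) = -1, μ(62) = 1, μ(63) = 0, μ(64) = 0, μ(65) = 1, μ(66) = -1, μ(67) = -1, μ(68) = 0, μ(69) = 1, μ(70) = -1, μ(71) = -1, μ(72) = 0, μ(73) = -1, μ(74) = 1, μ(75) = 0, μ(76) = 0, μ(77) = 1, μ(78) = -1, μ(79) = -1, μ(80) = 0, μ(81) = 0, μ(82) = 1, μ(83) = -1, μ(84) = 0, μ(85) = 1, μ(86) = 1, μ(87) = 1, μ(88) = 0, μ(89) = -1, μ(90) = 0, μ(91) = 1, μ(92) = 0, μ(93) = 1, μ(94) = 1, μ(95) = 1, μ(96) = 0, μ(97) = -1, μ(98) = 0, μ(99) = 0, μ(100) = 0, μ(101) = -1, μ(102) = -1, μ(103) = -1, μ(104) = 0, μ(105) = -1, μ(106) = 1, μ(107) = -1, μ(108) = 0, μ(109) = -1, μ(110) = -1, μ(111) = 1, μ(112) = 0, μ(113) = -1, μ(114) = -1, μ(115) = 1, μ(116) = 0, μ(117) = 0. Summing all 117 values: -5. (Mertens function M(x) = Σ_{n ≤ x} μ(n); on average M(x) should be small (PNT ⟺ M(x) = o(x)).)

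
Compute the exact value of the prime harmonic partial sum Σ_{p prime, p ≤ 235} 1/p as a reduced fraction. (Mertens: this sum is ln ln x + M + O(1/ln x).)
Σ 1/p = 8762990377702925264993654890050782886250854676753323401606562622367345144099360398279019780479/4445236185272185438169240794291312557432222642727183809026451438704160103479600800432029464270

π(235) = 51, so the primes ≤ 235 are [2, 3, 5, 7, 11, 13, 17, 19, 23, 29, 31, 37, 41, 43, 47, 53, 59, 61, 67, 71, 73, 79, 83, 89, 97, 101, 103, 107, 109, 113, 127, 131, 137, 139, 149, 151, 157, 163, 167, 173, 179, 181, 191, 193, 197, 199, 211, 223, 227, 229, 233]. Summing 1/p over these primes: 8762990377702925264993654890050782886250854676753323401606562622367345144099360398279019780479/4445236185272185438169240794291312557432222642727183809026451438704160103479600800432029464270 ≈ 1.9713. Mertens estimate ln ln(235) + 0.2615 ≈ 1.9589.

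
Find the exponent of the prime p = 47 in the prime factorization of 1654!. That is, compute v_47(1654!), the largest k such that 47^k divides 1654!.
v_47(1654!) = 35

Legendre's formula: v_p(n!) = Σ_{k ≥ 1} ⌊n / p^k⌋. For p = 47, n = 1654, the terms are:
  ⌊1654/47^1⌋ = ⌊1654/47⌋ = 35
(the next term ⌊1654/47^2⌋ = 0, terminating the sum). Summing: v_47(1654!) = 35 = 35.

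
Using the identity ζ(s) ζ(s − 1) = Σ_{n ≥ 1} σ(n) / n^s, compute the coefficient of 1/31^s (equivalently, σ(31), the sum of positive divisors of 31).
σ(31) = 32

In the product (Σ m^0/m^s)(Σ k / k^s) = Σ (Σ_{d | n} d) / n^s, the coefficient of 1/n^s is σ(n) = Σ_{d | n} d. For n = 31, divisors are [1, 31]; summing: σ(31) = 32.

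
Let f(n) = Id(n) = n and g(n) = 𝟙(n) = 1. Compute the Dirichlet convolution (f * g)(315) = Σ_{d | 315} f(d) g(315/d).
(Id * 𝟙)(315) = 624

Divisors of 315: [1, 3, 5, 7, 9, 15, 21, 35, 45, 63, 105, 315]. For each d | 315:
  d = 1: Id(1) · 𝟙(315/1) = 1 · 1 = 1
  d = 3: Id(3) · 𝟙(315/3) = 3 · 1 = 3
  d = 5: Id(5) · 𝟙(315/5) = 5 · 1 = 5
  d = 7: Id(7) · 𝟙(315/7) = 7 · 1 = 7
  d = 9: Id(9) · 𝟙(315/9) = 9 · 1 = 9
  d = 15: Id(15) · 𝟙(315/15) = 15 · 1 = 15
  d = 21: Id(21) · 𝟙(315/21) = 21 · 1 = 21
  d = 35: Id(35) · 𝟙(315/35) = 35 · 1 = 35
  d = 45: Id(45) · 𝟙(315/45) = 45 · 1 = 45
  d = 63: Id(63) · 𝟙(315/63) = 63 · 1 = 63
  d = 105: Id(105) · 𝟙(315/105) = 105 · 1 = 105
  d = 315: Id(315) · 𝟙(315/315) = 315 · 1 = 315
Summing: (Id * 𝟙)(315) = 1 + 3 + 5 + 7 + 9 + 15 + 21 + 35 + 45 + 63 + 105 + 315 = 624.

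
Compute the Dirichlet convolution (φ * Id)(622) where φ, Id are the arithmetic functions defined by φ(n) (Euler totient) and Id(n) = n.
(φ * Id)(622) = 1863

Divisors of 622: [1, 2, 311, 622]. For each d | 622:
  d = 1: φ(1) · Id(622/1) = 1 · 622 = 622
  d = 2: φ(2) · Id(622/2) = 1 · 311 = 311
  d = 311: φ(311) · Id(622/311) = 310 · 2 = 620
  d = 622: φ(622) · Id(622/622) = 310 · 1 = 310
Summing: (φ * Id)(622) = 622 + 311 + 620 + 310 = 1863.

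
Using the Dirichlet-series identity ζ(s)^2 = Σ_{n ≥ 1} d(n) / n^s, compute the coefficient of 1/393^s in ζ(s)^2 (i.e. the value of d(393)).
d(393) = 4

ζ(s)^2 = (Σ 1/m^s)(Σ 1/k^s). The coefficient of 1/n^s in the product is the number of ordered pairs (m, k) with mk = n, which equals d(n). For n = 393, divisors are [1, 3, 131, 393], so d(393) = 4.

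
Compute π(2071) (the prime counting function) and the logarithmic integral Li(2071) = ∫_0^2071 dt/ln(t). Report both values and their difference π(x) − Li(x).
π(2071) = 312;  Li(2071) ≈ 324.13;  π(x) − Li(x) ≈ -12.13.

Direct count of primes ≤ 2071 gives π(2071) = 312. Numerical evaluation of the logarithmic integral gives Li(2071) ≈ 324.13. The difference π(x) − Li(x) ≈ -12.13 is typically negative for small/moderate x (Li(x) overestimates), though Littlewood's theorem shows this sign changes infinitely often.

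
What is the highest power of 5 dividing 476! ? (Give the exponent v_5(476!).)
v_5(476!) = 117

Legendre's formula: v_p(n!) = Σ_{k ≥ 1} ⌊n / p^k⌋. For p = 5, n = 476, the terms are:
  ⌊476/5^1⌋ = ⌊476/5⌋ = 95
  ⌊476/5^2⌋ = ⌊476/25⌋ = 19
  ⌊476/5^3⌋ = ⌊476/125⌋ = 3
(the next term ⌊476/5^4⌋ = 0, terminating the sum). Summing: v_5(476!) = 95 + 19 + 3 = 117.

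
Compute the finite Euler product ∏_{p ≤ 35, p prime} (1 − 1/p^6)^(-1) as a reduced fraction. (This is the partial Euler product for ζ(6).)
∏ = 21845630847366461901783214359247811231609675/21473219492121468455585352466296495056879616

The primes p ≤ 35 are [2, 3, 5, 7, 11, 13, 17, 19, 23, 29, 31]. For each prime, (1 − 1/p^6)^(-1) = p^6 / (p^6 − 1). The product is (1 − 1/2^6)^(-1), (1 − 1/3^6)^(-1), (1 − 1/5^6)^(-1), (1 − 1/7^6)^(-1), (1 − 1/11^6)^(-1), (1 − 1/13^6)^(-1), (1 − 1/17^6)^(-1), (1 − 1/19^6)^(-1), (1 − 1/23^6)^(-1), (1 − 1/29^6)^(-1), (1 − 1/31^6)^(-1) = ∏ p^6 / (p^6 − 1) = 21845630847366461901783214359247811231609675/21473219492121468455585352466296495056879616.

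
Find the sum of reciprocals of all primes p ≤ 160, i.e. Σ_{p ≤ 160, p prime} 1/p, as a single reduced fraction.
Σ 1/p = 67195167335560670940823020383181530154843058347995389615845419/35375166993717494840635767087951744212057570647889977422429870

π(160) = 37, so the primes ≤ 160 are [2, 3, 5, 7, 11, 13, 17, 19, 23, 29, 31, 37, 41, 43, 47, 53, 59, 61, 67, 71, 73, 79, 83, 89, 97, 101, 103, 107, 109, 113, 127, 131, 137, 139, 149, 151, 157]. Summing 1/p over these primes: 67195167335560670940823020383181530154843058347995389615845419/35375166993717494840635767087951744212057570647889977422429870 ≈ 1.8995. Mertens estimate ln ln(160) + 0.2615 ≈ 1.8859.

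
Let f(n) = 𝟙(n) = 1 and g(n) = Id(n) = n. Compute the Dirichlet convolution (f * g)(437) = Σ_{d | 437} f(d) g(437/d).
(𝟙 * Id)(437) = 480

Divisors of 437: [1, 19, 23, 437]. For each d | 437:
  d = 1: 𝟙(1) · Id(437/1) = 1 · 437 = 437
  d = 19: 𝟙(19) · Id(437/19) = 1 · 23 = 23
  d = 23: 𝟙(23) · Id(437/23) = 1 · 19 = 19
  d = 437: 𝟙(437) · Id(437/437) = 1 · 1 = 1
Summing: (𝟙 * Id)(437) = 437 + 23 + 19 + 1 = 480.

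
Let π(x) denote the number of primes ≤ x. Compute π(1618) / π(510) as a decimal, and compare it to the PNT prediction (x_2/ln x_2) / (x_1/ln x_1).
π(1618)/π(510) = 255/97 ≈ 2.6289;  PNT prediction ≈ 2.6768.

π(510) = 97 and π(1618) = 255, so π(1618)/π(510) ≈ 2.6289. The PNT-predicted ratio is (1618/ln(1618)) / (510/ln(510)) ≈ 2.6768. The two agree to within a few percent, as expected.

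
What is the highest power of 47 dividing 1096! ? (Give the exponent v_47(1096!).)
v_47(1096!) = 23

Legendre's formula: v_p(n!) = Σ_{k ≥ 1} ⌊n / p^k⌋. For p = 47, n = 1096, the terms are:
  ⌊1096/47^1⌋ = ⌊1096/47⌋ = 23
(the next term ⌊1096/47^2⌋ = 0, terminating the sum). Summing: v_47(1096!) = 23 = 23.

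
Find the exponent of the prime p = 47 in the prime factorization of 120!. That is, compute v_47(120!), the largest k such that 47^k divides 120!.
v_47(120!) = 2

Legendre's formula: v_p(n!) = Σ_{k ≥ 1} ⌊n / p^k⌋. For p = 47, n = 120, the terms are:
  ⌊120/47^1⌋ = ⌊120/47⌋ = 2
(the next term ⌊120/47^2⌋ = 0, terminating the sum). Summing: v_47(120!) = 2 = 2.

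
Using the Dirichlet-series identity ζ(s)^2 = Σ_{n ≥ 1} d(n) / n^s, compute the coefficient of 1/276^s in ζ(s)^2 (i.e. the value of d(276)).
d(276) = 12

ζ(s)^2 = (Σ 1/m^s)(Σ 1/k^s). The coefficient of 1/n^s in the product is the number of ordered pairs (m, k) with mk = n, which equals d(n). For n = 276, divisors are [1, 2, 3, 4, 6, 12, 23, 46, 69, 92, 138, 276], so d(276) = 12.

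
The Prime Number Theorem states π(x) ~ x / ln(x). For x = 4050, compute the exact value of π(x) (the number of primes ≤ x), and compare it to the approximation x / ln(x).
π(4050) = 558;  x/ln(x) ≈ 487.57;  relative error ≈ 12.62%.

Directly count primes up to 4050: π(4050) = 558. The PNT approximation gives 4050/ln(4050) ≈ 4050/8.30647 ≈ 487.57. Relative error (π(x) − x/ln(x)) / π(x) ≈ 12.62%; the approximation is known to undercount slightly (Li(x) is a better estimate).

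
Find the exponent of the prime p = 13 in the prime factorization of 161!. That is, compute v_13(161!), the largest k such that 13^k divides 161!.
v_13(161!) = 12

Legendre's formula: v_p(n!) = Σ_{k ≥ 1} ⌊n / p^k⌋. For p = 13, n = 161, the terms are:
  ⌊161/13^1⌋ = ⌊161/13⌋ = 12
(the next term ⌊161/13^2⌋ = 0, terminating the sum). Summing: v_13(161!) = 12 = 12.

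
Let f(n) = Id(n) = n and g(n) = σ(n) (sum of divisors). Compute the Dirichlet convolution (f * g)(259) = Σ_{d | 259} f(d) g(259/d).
(Id * σ)(259) = 1125

Divisors of 259: [1, 7, 37, 259]. For each d | 259:
  d = 1: Id(1) · σ(259/1) = 1 · 304 = 304
  d = 7: Id(7) · σ(259/7) = 7 · 38 = 266
  d = 37: Id(37) · σ(259/37) = 37 · 8 = 296
  d = 259: Id(259) · σ(259/259) = 259 · 1 = 259
Summing: (Id * σ)(259) = 304 + 266 + 296 + 259 = 1125.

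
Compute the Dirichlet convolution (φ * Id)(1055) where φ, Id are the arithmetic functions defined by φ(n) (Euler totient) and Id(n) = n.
(φ * Id)(1055) = 3789

Divisors of 1055: [1, 5, 211, 1055]. For each d | 1055:
  d = 1: φ(1) · Id(1055/1) = 1 · 1055 = 1055
  d = 5: φ(5) · Id(1055/5) = 4 · 211 = 844
  d = 211: φ(211) · Id(1055/211) = 210 · 5 = 1050
  d = 1055: φ(1055) · Id(1055/1055) = 840 · 1 = 840
Summing: (φ * Id)(1055) = 1055 + 844 + 1050 + 840 = 3789.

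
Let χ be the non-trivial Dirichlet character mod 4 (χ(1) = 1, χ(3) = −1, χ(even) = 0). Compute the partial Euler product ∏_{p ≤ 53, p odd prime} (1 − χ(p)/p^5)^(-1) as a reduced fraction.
∏ = 241552412610573346540717288090615330738043013683948985221451329316738054554305/242484077809603940117660402752750309983134701869309180441833184178683110227968

The odd primes p ≤ 53 are [3, 5, 7, 11, 13, 17, 19, 23, 29, 31, 37, 41, 43, 47, 53]. For each, χ(p) = 1 if p ≡ 1 mod 4, χ(p) = −1 if p ≡ 3 mod 4. Taking (1 − χ(p)/p^5)^(-1) = p^5/(p^5 − χ(p)): (1 − (-1)/3^5)^(-1) · (1 − (1)/5^5)^(-1) · (1 − (-1)/7^5)^(-1) · (1 − (-1)/11^5)^(-1) · (1 − (1)/13^5)^(-1) · (1 − (1)/17^5)^(-1) · (1 − (-1)/19^5)^(-1) · (1 − (-1)/23^5)^(-1) · (1 − (1)/29^5)^(-1) · (1 − (-1)/31^5)^(-1) · (1 − (1)/37^5)^(-1) · (1 − (1)/41^5)^(-1) · (1 − (-1)/43^5)^(-1) · (1 − (-1)/47^5)^(-1) · (1 − (1)/53^5)^(-1) = 241552412610573346540717288090615330738043013683948985221451329316738054554305/242484077809603940117660402752750309983134701869309180441833184178683110227968.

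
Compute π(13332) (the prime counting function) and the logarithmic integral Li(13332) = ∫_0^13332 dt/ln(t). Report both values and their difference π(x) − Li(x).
π(13332) = 1583;  Li(13332) ≈ 1602.11;  π(x) − Li(x) ≈ -19.11.

Direct count of primes ≤ 13332 gives π(13332) = 1583. Numerical evaluation of the logarithmic integral gives Li(13332) ≈ 1602.11. The difference π(x) − Li(x) ≈ -19.11 is typically negative for small/moderate x (Li(x) overestimates), though Littlewood's theorem shows this sign changes infinitely often.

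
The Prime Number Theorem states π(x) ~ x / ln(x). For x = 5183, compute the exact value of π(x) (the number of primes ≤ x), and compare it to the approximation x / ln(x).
π(5183) = 690;  x/ln(x) ≈ 605.98;  relative error ≈ 12.18%.

Directly count primes up to 5183: π(5183) = 690. The PNT approximation gives 5183/ln(5183) ≈ 5183/8.55314 ≈ 605.98. Relative error (π(x) − x/ln(x)) / π(x) ≈ 12.18%; the approximation is known to undercount slightly (Li(x) is a better estimate).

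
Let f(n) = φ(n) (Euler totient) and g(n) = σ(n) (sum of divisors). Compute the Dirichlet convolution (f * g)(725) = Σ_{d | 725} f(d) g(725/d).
(φ * σ)(725) = 4350

Divisors of 725: [1, 5, 25, 29, 145, 725]. For each d | 725:
  d = 1: φ(1) · σ(725/1) = 1 · 930 = 930
  d = 5: φ(5) · σ(725/5) = 4 · 180 = 720
  d = 25: φ(25) · σ(725/25) = 20 · 30 = 600
  d = 29: φ(29) · σ(725/29) = 28 · 31 = 868
  d = 145: φ(145) · σ(725/145) = 112 · 6 = 672
  d = 725: φ(725) · σ(725/725) = 560 · 1 = 560
Summing: (φ * σ)(725) = 930 + 720 + 600 + 868 + 672 + 560 = 4350.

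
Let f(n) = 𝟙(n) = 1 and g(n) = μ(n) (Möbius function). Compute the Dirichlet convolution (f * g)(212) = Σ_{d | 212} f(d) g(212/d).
(𝟙 * μ)(212) = 0

Divisors of 212: [1, 2, 4, 53, 106, 212]. For each d | 212:
  d = 1: 𝟙(1) · μ(212/1) = 1 · 0 = 0
  d = 2: 𝟙(2) · μ(212/2) = 1 · 1 = 1
  d = 4: 𝟙(4) · μ(212/4) = 1 · -1 = -1
  d = 53: 𝟙(53) · μ(212/53) = 1 · 0 = 0
  d = 106: 𝟙(106) · μ(212/106) = 1 · -1 = -1
  d = 212: 𝟙(212) · μ(212/212) = 1 · 1 = 1
Summing: (𝟙 * μ)(212) = 0 + 1 + -1 + 0 + -1 + 1 = 0.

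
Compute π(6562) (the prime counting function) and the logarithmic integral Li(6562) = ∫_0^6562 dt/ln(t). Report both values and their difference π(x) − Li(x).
π(6562) = 847;  Li(6562) ≈ 864.68;  π(x) − Li(x) ≈ -17.68.

Direct count of primes ≤ 6562 gives π(6562) = 847. Numerical evaluation of the logarithmic integral gives Li(6562) ≈ 864.68. The difference π(x) − Li(x) ≈ -17.68 is typically negative for small/moderate x (Li(x) overestimates), though Littlewood's theorem shows this sign changes infinitely often.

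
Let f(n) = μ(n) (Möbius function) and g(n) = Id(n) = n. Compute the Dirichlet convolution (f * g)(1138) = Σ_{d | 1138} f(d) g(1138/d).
(μ * Id)(1138) = 568

Divisors of 1138: [1, 2, 569, 1138]. For each d | 1138:
  d = 1: μ(1) · Id(1138/1) = 1 · 1138 = 1138
  d = 2: μ(2) · Id(1138/2) = -1 · 569 = -569
  d = 569: μ(569) · Id(1138/569) = -1 · 2 = -2
  d = 1138: μ(1138) · Id(1138/1138) = 1 · 1 = 1
Summing: (μ * Id)(1138) = 1138 + -569 + -2 + 1 = 568.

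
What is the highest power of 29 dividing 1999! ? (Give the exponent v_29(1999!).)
v_29(1999!) = 70

Legendre's formula: v_p(n!) = Σ_{k ≥ 1} ⌊n / p^k⌋. For p = 29, n = 1999, the terms are:
  ⌊1999/29^1⌋ = ⌊1999/29⌋ = 68
  ⌊1999/29^2⌋ = ⌊1999/841⌋ = 2
(the next term ⌊1999/29^3⌋ = 0, terminating the sum). Summing: v_29(1999!) = 68 + 2 = 70.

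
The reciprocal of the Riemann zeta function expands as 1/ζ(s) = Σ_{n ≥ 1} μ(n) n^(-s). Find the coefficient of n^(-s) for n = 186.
μ(186) = -1

Factor n = 186 = 2 · 3 · 31. μ(n) = 0 if any exponent ≥ 2 (not squarefree); otherwise μ(n) = (−1)^{ω(n)} where ω(n) is the number of distinct prime factors. Applying: μ(186) = -1.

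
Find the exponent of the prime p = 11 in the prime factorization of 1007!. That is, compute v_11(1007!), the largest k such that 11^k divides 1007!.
v_11(1007!) = 99

Legendre's formula: v_p(n!) = Σ_{k ≥ 1} ⌊n / p^k⌋. For p = 11, n = 1007, the terms are:
  ⌊1007/11^1⌋ = ⌊1007/11⌋ = 91
  ⌊1007/11^2⌋ = ⌊1007/121⌋ = 8
(the next term ⌊1007/11^3⌋ = 0, terminating the sum). Summing: v_11(1007!) = 91 + 8 = 99.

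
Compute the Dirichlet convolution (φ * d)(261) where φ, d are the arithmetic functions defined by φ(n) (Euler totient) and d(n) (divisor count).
(φ * d)(261) = 390

Divisors of 261: [1, 3, 9, 29, 87, 261]. For each d | 261:
  d = 1: φ(1) · d(261/1) = 1 · 6 = 6
  d = 3: φ(3) · d(261/3) = 2 · 4 = 8
  d = 9: φ(9) · d(261/9) = 6 · 2 = 12
  d = 29: φ(29) · d(261/29) = 28 · 3 = 84
  d = 87: φ(87) · d(261/87) = 56 · 2 = 112
  d = 261: φ(261) · d(261/261) = 168 · 1 = 168
Summing: (φ * d)(261) = 6 + 8 + 12 + 84 + 112 + 168 = 390.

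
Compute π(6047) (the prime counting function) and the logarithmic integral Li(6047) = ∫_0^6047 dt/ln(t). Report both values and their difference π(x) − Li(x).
π(6047) = 789;  Li(6047) ≈ 805.81;  π(x) − Li(x) ≈ -16.81.

Direct count of primes ≤ 6047 gives π(6047) = 789. Numerical evaluation of the logarithmic integral gives Li(6047) ≈ 805.81. The difference π(x) − Li(x) ≈ -16.81 is typically negative for small/moderate x (Li(x) overestimates), though Littlewood's theorem shows this sign changes infinitely often.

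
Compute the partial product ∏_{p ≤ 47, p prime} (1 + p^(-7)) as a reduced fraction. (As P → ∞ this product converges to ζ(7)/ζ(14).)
∏ = 263853992248183929955588067841649958807762565359040660091503223132247928290282626850939575242745161896165376/261685269908462752626449098337825267072687203746267710284915637456014619560925349129829845059340019784340625

The primes p ≤ 47 are [2, 3, 5, 7, 11, 13, 17, 19, 23, 29, 31, 37, 41, 43, 47]. For each, (1 + 1/p^7) = (p^7 + 1)/p^7. Multiplying these fractions over p ∈ [2, 3, 5, 7, 11, 13, 17, 19, 23, 29, 31, 37, 41, 43, 47] gives 263853992248183929955588067841649958807762565359040660091503223132247928290282626850939575242745161896165376/261685269908462752626449098337825267072687203746267710284915637456014619560925349129829845059340019784340625. (In the limit P → ∞ this tends to ζ(7)/ζ(14).)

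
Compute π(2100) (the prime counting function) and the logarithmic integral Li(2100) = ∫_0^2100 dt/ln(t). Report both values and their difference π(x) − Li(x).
π(2100) = 317;  Li(2100) ≈ 327.92;  π(x) − Li(x) ≈ -10.92.

Direct count of primes ≤ 2100 gives π(2100) = 317. Numerical evaluation of the logarithmic integral gives Li(2100) ≈ 327.92. The difference π(x) − Li(x) ≈ -10.92 is typically negative for small/moderate x (Li(x) overestimates), though Littlewood's theorem shows this sign changes infinitely often.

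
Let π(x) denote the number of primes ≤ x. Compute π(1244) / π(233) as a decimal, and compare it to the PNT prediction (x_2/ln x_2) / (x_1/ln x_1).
π(1244)/π(233) = 203/51 ≈ 3.9804;  PNT prediction ≈ 4.0841.

π(233) = 51 and π(1244) = 203, so π(1244)/π(233) ≈ 3.9804. The PNT-predicted ratio is (1244/ln(1244)) / (233/ln(233)) ≈ 4.0841. The two agree to within a few percent, as expected.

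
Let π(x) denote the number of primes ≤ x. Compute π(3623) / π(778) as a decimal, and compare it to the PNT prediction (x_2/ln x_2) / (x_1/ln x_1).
π(3623)/π(778) = 507/137 ≈ 3.7007;  PNT prediction ≈ 3.7827.

π(778) = 137 and π(3623) = 507, so π(3623)/π(778) ≈ 3.7007. The PNT-predicted ratio is (3623/ln(3623)) / (778/ln(778)) ≈ 3.7827. The two agree to within a few percent, as expected.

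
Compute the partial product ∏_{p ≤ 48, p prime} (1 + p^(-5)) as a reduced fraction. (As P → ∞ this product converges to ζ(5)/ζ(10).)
∏ = 77350420258916008694441522216355088445733760320747817275637792505856/74669957780522328018216335873020857442299719217280893302140029444835

The primes p ≤ 48 are [2, 3, 5, 7, 11, 13, 17, 19, 23, 29, 31, 37, 41, 43, 47]. For each, (1 + 1/p^5) = (p^5 + 1)/p^5. Multiplying these fractions over p ∈ [2, 3, 5, 7, 11, 13, 17, 19, 23, 29, 31, 37, 41, 43, 47] gives 77350420258916008694441522216355088445733760320747817275637792505856/74669957780522328018216335873020857442299719217280893302140029444835. (In the limit P → ∞ this tends to ζ(5)/ζ(10).)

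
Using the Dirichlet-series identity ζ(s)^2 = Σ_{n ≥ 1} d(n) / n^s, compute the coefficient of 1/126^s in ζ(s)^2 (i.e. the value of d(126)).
d(126) = 12

ζ(s)^2 = (Σ 1/m^s)(Σ 1/k^s). The coefficient of 1/n^s in the product is the number of ordered pairs (m, k) with mk = n, which equals d(n). For n = 126, divisors are [1, 2, 3, 6, 7, 9, 14, 18, 21, 42, 63, 126], so d(126) = 12.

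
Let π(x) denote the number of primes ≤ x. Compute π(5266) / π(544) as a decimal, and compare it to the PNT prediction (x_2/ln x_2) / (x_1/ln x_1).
π(5266)/π(544) = 698/100 ≈ 6.9800;  PNT prediction ≈ 7.1157.

π(544) = 100 and π(5266) = 698, so π(5266)/π(544) ≈ 6.9800. The PNT-predicted ratio is (5266/ln(5266)) / (544/ln(544)) ≈ 7.1157. The two agree to within a few percent, as expected.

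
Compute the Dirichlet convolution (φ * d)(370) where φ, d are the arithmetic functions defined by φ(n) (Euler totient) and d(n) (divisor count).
(φ * d)(370) = 684

Divisors of 370: [1, 2, 5, 10, 37, 74, 185, 370]. For each d | 370:
  d = 1: φ(1) · d(370/1) = 1 · 8 = 8
  d = 2: φ(2) · d(370/2) = 1 · 4 = 4
  d = 5: φ(5) · d(370/5) = 4 · 4 = 16
  d = 10: φ(10) · d(370/10) = 4 · 2 = 8
  d = 37: φ(37) · d(370/37) = 36 · 4 = 144
  d = 74: φ(74) · d(370/74) = 36 · 2 = 72
  d = 185: φ(185) · d(370/185) = 144 · 2 = 288
  d = 370: φ(370) · d(370/370) = 144 · 1 = 144
Summing: (φ * d)(370) = 8 + 4 + 16 + 8 + 144 + 72 + 288 + 144 = 684.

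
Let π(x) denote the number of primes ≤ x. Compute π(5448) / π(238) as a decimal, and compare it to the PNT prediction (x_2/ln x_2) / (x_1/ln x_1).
π(5448)/π(238) = 720/51 ≈ 14.1176;  PNT prediction ≈ 14.5605.

π(238) = 51 and π(5448) = 720, so π(5448)/π(238) ≈ 14.1176. The PNT-predicted ratio is (5448/ln(5448)) / (238/ln(238)) ≈ 14.5605. The two agree to within a few percent, as expected.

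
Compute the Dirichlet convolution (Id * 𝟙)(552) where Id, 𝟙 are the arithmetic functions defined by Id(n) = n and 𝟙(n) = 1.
(Id * 𝟙)(552) = 1440

Divisors of 552: [1, 2, 3, 4, 6, 8, 12, 23, 24, 46, 69, 92, 138, 184, 276, 552]. For each d | 552:
  d = 1: Id(1) · 𝟙(552/1) = 1 · 1 = 1
  d = 2: Id(2) · 𝟙(552/2) = 2 · 1 = 2
  d = 3: Id(3) · 𝟙(552/3) = 3 · 1 = 3
  d = 4: Id(4) · 𝟙(552/4) = 4 · 1 = 4
  d = 6: Id(6) · 𝟙(552/6) = 6 · 1 = 6
  d = 8: Id(8) · 𝟙(552/8) = 8 · 1 = 8
  d = 12: Id(12) · 𝟙(552/12) = 12 · 1 = 12
  d = 23: Id(23) · 𝟙(552/23) = 23 · 1 = 23
  d = 24: Id(24) · 𝟙(552/24) = 24 · 1 = 24
  d = 46: Id(46) · 𝟙(552/46) = 46 · 1 = 46
  d = 69: Id(69) · 𝟙(552/69) = 69 · 1 = 69
  d = 92: Id(92) · 𝟙(552/92) = 92 · 1 = 92
  d = 138: Id(138) · 𝟙(552/138) = 138 · 1 = 138
  d = 184: Id(184) · 𝟙(552/184) = 184 · 1 = 184
  d = 276: Id(276) · 𝟙(552/276) = 276 · 1 = 276
  d = 552: Id(552) · 𝟙(552/552) = 552 · 1 = 552
Summing: (Id * 𝟙)(552) = 1 + 2 + 3 + 4 + 6 + 8 + 12 + 23 + 24 + 46 + 69 + 92 + 138 + 184 + 276 + 552 = 1440.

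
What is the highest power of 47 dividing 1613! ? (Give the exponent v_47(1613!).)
v_47(1613!) = 34

Legendre's formula: v_p(n!) = Σ_{k ≥ 1} ⌊n / p^k⌋. For p = 47, n = 1613, the terms are:
  ⌊1613/47^1⌋ = ⌊1613/47⌋ = 34
(the next term ⌊1613/47^2⌋ = 0, terminating the sum). Summing: v_47(1613!) = 34 = 34.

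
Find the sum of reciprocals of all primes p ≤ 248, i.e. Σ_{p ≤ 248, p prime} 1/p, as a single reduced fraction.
Σ 1/p = 506873196134241441348690763593294873492730445394823722837469097176314709804649267964680634478659521/256041159035492609053110100510385311995538591998443060216114576417920917800321526504084465112487730

π(248) = 53, so the primes ≤ 248 are [2, 3, 5, 7, 11, 13, 17, 19, 23, 29, 31, 37, 41, 43, 47, 53, 59, 61, 67, 71, 73, 79, 83, 89, 97, 101, 103, 107, 109, 113, 127, 131, 137, 139, 149, 151, 157, 163, 167, 173, 179, 181, 191, 193, 197, 199, 211, 223, 227, 229, 233, 239, 241]. Summing 1/p over these primes: 506873196134241441348690763593294873492730445394823722837469097176314709804649267964680634478659521/256041159035492609053110100510385311995538591998443060216114576417920917800321526504084465112487730 ≈ 1.9797. Mertens estimate ln ln(248) + 0.2615 ≈ 1.9687.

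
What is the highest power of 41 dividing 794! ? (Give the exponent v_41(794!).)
v_41(794!) = 19

Legendre's formula: v_p(n!) = Σ_{k ≥ 1} ⌊n / p^k⌋. For p = 41, n = 794, the terms are:
  ⌊794/41^1⌋ = ⌊794/41⌋ = 19
(the next term ⌊794/41^2⌋ = 0, terminating the sum). Summing: v_41(794!) = 19 = 19.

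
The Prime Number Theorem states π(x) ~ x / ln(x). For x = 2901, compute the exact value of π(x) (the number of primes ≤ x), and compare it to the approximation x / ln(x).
π(2901) = 419;  x/ln(x) ≈ 363.86;  relative error ≈ 13.16%.

Directly count primes up to 2901: π(2901) = 419. The PNT approximation gives 2901/ln(2901) ≈ 2901/7.97281 ≈ 363.86. Relative error (π(x) − x/ln(x)) / π(x) ≈ 13.16%; the approximation is known to undercount slightly (Li(x) is a better estimate).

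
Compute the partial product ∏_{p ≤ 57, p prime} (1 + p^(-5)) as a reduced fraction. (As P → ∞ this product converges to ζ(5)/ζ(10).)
∏ = 32347597211284988160480267437380591091977322089812731895007080802055947812864/31226639806314720763085693561071542877365250131832357293968847568717289128655

The primes p ≤ 57 are [2, 3, 5, 7, 11, 13, 17, 19, 23, 29, 31, 37, 41, 43, 47, 53]. For each, (1 + 1/p^5) = (p^5 + 1)/p^5. Multiplying these fractions over p ∈ [2, 3, 5, 7, 11, 13, 17, 19, 23, 29, 31, 37, 41, 43, 47, 53] gives 32347597211284988160480267437380591091977322089812731895007080802055947812864/31226639806314720763085693561071542877365250131832357293968847568717289128655. (In the limit P → ∞ this tends to ζ(5)/ζ(10).)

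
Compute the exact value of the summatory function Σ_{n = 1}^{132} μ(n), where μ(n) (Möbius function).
Σ_{n ≤ 132} μ(n) = -3

Compute μ(n) for each 1 ≤ n ≤ 132: μ(1) = 1, μ(2) = -1, μ(3) = -1, μ(4) = 0, μ(5) = -1, μ(6) = 1, μ(7) = -1, μ(8) = 0, μ(9) = 0, μ(10) = 1, μ(11) = -1, μ(12) = 0, μ(13) = -1, μ(14) = 1, μ(15) = 1, μ(16) = 0, μ(17) = -1, μ(18) = 0, μ(19) = -1, μ(20) = 0, μ(21) = 1, μ(22) = 1, μ(23) = -1, μ(24) = 0, μ(25) = 0, μ(26) = 1, μ(27) = 0, μ(28) = 0, μ(29) = -1, μ(30) = -1, μ(31) = -1, μ(32) = 0, μ(33) = 1, μ(34) = 1, μ(35) = 1, μ(36) = 0, μ(37) = -1, μ(38) = 1, μ(39) = 1, μ(40) = 0, μ(41) = -1, μ(42) = -1, μ(43) = -1, μ(44) = 0, μ(45) = 0, μ(46) = 1, μ(47) = -1, μ(48) = 0, μ(49) = 0, μ(50) = 0, μ(51) = 1, μ(52) = 0, μ(53) = -1, μ(54) = 0, μ(55) = 1, μ(56) = 0, μ(57) = 1, μ(58) = 1, μ(59) = -1, μ(60) = 0, μ(61) = -1, μ(62) = 1, μ(63) = 0, μ(64) = 0, μ(65) = 1, μ(66) = -1, μ(67) = -1, μ(68) = 0, μ(69) = 1, μ(70) = -1, μ(71) = -1, μ(72) = 0, μ(73) = -1, μ(74) = 1, μ(75) = 0, μ(76) = 0, μ(77) = 1, μ(78) = -1, μ(79) = -1, μ(80) = 0, μ(81) = 0, μ(82) = 1, μ(83) = -1, μ(84) = 0, μ(85) = 1, μ(86) = 1, μ(87) = 1, μ(88) = 0, μ(89) = -1, μ(90) = 0, μ(91) = 1, μ(92) = 0, μ(93) = 1, μ(94) = 1, μ(95) = 1, μ(96) = 0, μ(97) = -1, μ(98) = 0, μ(99) = 0, μ(100) = 0, μ(101) = -1, μ(102) = -1, μ(103) = -1, μ(104) = 0, μ(105) = -1, μ(106) = 1, μ(107) = -1, μ(108) = 0, μ(109) = -1, μ(110) = -1, μ(111) = 1, μ(112) = 0, μ(113) = -1, μ(114) = -1, μ(115) = 1, μ(116) = 0, μ(117) = 0, μ(118) = 1, μ(119) = 1, μ(120) = 0, μ(121) = 0, μ(122) = 1, μ(123) = 1, μ(124) = 0, μ(125) = 0, μ(126) = 0, μ(127) = -1, μ(128) = 0, μ(129) = 1, μ(130) = -1, μ(131) = -1, μ(132) = 0. Summing all 132 values: -3. (Mertens function M(x) = Σ_{n ≤ x} μ(n); on average M(x) should be small (PNT ⟺ M(x) = o(x)).)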